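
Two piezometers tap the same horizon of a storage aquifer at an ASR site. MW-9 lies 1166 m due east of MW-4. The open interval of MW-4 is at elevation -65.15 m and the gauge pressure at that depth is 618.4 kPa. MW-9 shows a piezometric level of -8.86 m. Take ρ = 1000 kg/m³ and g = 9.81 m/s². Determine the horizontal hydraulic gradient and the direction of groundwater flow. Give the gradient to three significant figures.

i ≈ 0.00579; groundwater flows toward the east

Pressure head at MW-4: ψ = P/(ρg) = 618.4×1000 / (1000 × 9.81) = 63.04 m.
Total head at MW-4: h = z + ψ = -65.15 + 63.04 = -2.11 m.
Total head at MW-9: h = -8.86 m (water level in the piezometer is the total head).
Head difference: h(MW-4) − h(MW-9) = -2.11 − (-8.86) = 6.75 m.
Hydraulic gradient: i = |Δh| / L = 6.75 / 1166 = 0.00579.
Flow is from higher to lower head: from MW-4 toward MW-9, i.e. toward the east.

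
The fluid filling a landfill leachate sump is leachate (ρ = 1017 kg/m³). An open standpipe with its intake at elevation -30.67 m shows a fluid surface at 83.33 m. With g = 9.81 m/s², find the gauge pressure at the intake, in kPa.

Pressure head ψ = h − z = 83.33 − (-30.67) = 114.00 m.
P = ρgψ = 1017 × 9.81 × 114.00 = 1137352 Pa ≈ 1140 kPa.

P ≈ 1140 kPa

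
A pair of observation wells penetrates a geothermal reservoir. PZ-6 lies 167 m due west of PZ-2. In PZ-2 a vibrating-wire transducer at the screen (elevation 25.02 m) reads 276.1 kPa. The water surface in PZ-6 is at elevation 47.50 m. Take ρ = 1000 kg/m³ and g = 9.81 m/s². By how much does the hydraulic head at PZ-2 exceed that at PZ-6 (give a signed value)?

Δh ≈ 5.66 m

Pressure head at PZ-2: ψ = P/(ρg) = 276.1×1000 / (1000 × 9.81) = 28.14 m.
Total head at PZ-2: h = z + ψ = 25.02 + 28.14 = 53.16 m.
Total head at PZ-6: h = 47.50 m (water level in the piezometer is the total head).
Head difference: h(PZ-2) − h(PZ-6) = 53.16 − 47.50 = 5.66 m.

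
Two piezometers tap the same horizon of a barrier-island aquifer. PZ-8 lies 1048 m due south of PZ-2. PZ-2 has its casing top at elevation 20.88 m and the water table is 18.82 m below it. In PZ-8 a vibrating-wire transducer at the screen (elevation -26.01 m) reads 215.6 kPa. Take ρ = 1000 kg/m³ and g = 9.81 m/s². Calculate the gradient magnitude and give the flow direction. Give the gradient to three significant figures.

Total head at PZ-2: h = 20.88 − 18.82 = 2.06 m.
Pressure head at PZ-8: ψ = P/(ρg) = 215.6×1000 / (1000 × 9.81) = 21.98 m.
Total head at PZ-8: h = z + ψ = -26.01 + 21.98 = -4.03 m.
Head difference: h(PZ-2) − h(PZ-8) = 2.06 − (-4.03) = 6.09 m.
Hydraulic gradient: i = |Δh| / L = 6.09 / 1048 = 0.00581.
Flow is from higher to lower head: from PZ-2 toward PZ-8, i.e. toward the south.

i ≈ 0.00581; groundwater flows toward the south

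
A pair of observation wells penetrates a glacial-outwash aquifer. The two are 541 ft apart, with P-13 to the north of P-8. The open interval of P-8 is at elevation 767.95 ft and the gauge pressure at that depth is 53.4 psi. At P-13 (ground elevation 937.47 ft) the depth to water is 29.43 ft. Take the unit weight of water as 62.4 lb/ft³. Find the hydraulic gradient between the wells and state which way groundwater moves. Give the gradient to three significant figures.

Pressure head at P-8: ψ = 144·P/γ = 144 × 53.4 / 62.4 = 123.23 ft.
Total head at P-8: h = z + ψ = 767.95 + 123.23 = 891.18 ft.
Total head at P-13: h = 937.47 − 29.43 = 908.04 ft.
Head difference: h(P-8) − h(P-13) = 891.18 − 908.04 = -16.86 ft.
Hydraulic gradient: i = |Δh| / L = 16.86 / 541 = 0.0312.
Flow is from higher to lower head: from P-13 toward P-8, i.e. toward the south.

i ≈ 0.0312; groundwater flows toward the south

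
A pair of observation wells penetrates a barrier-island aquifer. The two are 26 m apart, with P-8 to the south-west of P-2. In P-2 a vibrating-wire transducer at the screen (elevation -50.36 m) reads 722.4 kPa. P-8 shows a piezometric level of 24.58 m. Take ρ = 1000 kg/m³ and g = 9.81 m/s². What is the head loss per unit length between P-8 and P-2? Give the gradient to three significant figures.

Pressure head at P-2: ψ = P/(ρg) = 722.4×1000 / (1000 × 9.81) = 73.64 m.
Total head at P-2: h = z + ψ = -50.36 + 73.64 = 23.28 m.
Total head at P-8: h = 24.58 m (water level in the piezometer is the total head).
Head difference: h(P-2) − h(P-8) = 23.28 − 24.58 = -1.30 m.
Hydraulic gradient: i = |Δh| / L = 1.30 / 26 = 0.0500.

i ≈ 0.0500 m/m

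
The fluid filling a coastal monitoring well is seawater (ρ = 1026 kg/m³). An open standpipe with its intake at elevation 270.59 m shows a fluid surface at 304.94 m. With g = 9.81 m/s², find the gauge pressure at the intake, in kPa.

Pressure head ψ = h − z = 304.94 − 270.59 = 34.35 m.
P = ρgψ = 1026 × 9.81 × 34.35 = 345735 Pa ≈ 346 kPa.

P ≈ 346 kPa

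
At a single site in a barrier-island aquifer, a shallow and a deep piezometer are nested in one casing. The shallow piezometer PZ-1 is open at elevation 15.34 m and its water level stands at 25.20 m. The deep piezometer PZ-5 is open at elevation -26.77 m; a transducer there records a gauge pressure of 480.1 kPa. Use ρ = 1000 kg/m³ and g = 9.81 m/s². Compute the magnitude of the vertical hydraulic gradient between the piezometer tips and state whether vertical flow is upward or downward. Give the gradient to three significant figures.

Total head at PZ-1: h = 25.20 m (water level in the standpipe).
Pressure head at PZ-5: ψ = P/(ρg) = 480.1×1000 / (1000 × 9.81) = 48.94 m.
Total head at PZ-5: h = z + ψ = -26.77 + 48.94 = 22.17 m.
Δh = h(PZ-1) − h(PZ-5) = 25.20 − 22.17 = 3.03 m.
Vertical separation Δz = 15.34 − (-26.77) = 42.11 m.
|i_v| = |Δh| / Δz = 3.03 / 42.11 = 0.0720.
Head is higher in the shallow piezometer, so vertical flow is downward (recharge condition).

|i_v| ≈ 0.0720; vertical flow is downward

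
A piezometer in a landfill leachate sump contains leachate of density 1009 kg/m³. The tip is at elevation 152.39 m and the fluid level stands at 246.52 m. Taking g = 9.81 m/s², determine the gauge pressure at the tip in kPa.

P ≈ 932 kPa

Pressure head ψ = h − z = 246.52 − 152.39 = 94.13 m.
P = ρgψ = 1009 × 9.81 × 94.13 = 931726 Pa ≈ 932 kPa.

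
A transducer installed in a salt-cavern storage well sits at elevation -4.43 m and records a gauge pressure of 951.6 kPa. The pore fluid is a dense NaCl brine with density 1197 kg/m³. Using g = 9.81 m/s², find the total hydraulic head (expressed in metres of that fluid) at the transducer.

ψ = P/(ρg) = 951.6×1000 / (1197 × 9.81) = 81.04 m.
h = z + ψ = -4.43 + 81.04 = 76.61 m.

h ≈ 76.61 m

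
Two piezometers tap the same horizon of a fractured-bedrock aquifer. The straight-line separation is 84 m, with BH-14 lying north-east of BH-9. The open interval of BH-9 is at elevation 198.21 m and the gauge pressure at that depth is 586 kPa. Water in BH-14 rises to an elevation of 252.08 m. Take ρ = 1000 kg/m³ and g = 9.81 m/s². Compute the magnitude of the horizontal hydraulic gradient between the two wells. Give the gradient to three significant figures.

i ≈ 0.0698

Pressure head at BH-9: ψ = P/(ρg) = 586×1000 / (1000 × 9.81) = 59.73 m.
Total head at BH-9: h = z + ψ = 198.21 + 59.73 = 257.94 m.
Total head at BH-14: h = 252.08 m (water level in the piezometer is the total head).
Head difference: h(BH-9) − h(BH-14) = 257.94 − 252.08 = 5.86 m.
Hydraulic gradient: i = |Δh| / L = 5.86 / 84 = 0.0698.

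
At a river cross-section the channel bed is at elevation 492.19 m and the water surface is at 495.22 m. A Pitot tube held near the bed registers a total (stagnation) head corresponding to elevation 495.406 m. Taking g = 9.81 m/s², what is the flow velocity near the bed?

v ≈ 1.91 m/s

Near the bed, under hydrostatic conditions, the piezometric head (z + ψ) equals the free-surface elevation, 495.22 m.
Velocity head = total − piezometric = 495.406 − 495.22 = 0.186 m.
v = √(2g·h_v) = √(2 × 9.81 × 0.186) = 1.91 m/s.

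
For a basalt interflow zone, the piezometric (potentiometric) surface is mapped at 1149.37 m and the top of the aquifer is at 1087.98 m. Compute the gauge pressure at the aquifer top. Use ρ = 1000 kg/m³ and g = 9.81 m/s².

Pressure head at the aquifer top: ψ = h − z = 1149.37 − 1087.98 = 61.39 m.
P = ρgψ = 1000 × 9.81 × 61.39 = 602236 Pa ≈ 602 kPa.

P ≈ 602 kPa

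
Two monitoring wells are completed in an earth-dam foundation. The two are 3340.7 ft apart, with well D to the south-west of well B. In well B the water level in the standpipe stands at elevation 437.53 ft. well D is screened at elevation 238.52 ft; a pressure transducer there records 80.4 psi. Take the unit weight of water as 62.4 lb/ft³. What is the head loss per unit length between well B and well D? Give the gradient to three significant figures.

i ≈ 0.00403 ft/ft

Total head at well B: h = 437.53 ft (water level in the piezometer is the total head).
Pressure head at well D: ψ = 144·P/γ = 144 × 80.4 / 62.4 = 185.54 ft.
Total head at well D: h = z + ψ = 238.52 + 185.54 = 424.06 ft.
Head difference: h(well B) − h(well D) = 437.53 − 424.06 = 13.47 ft.
Hydraulic gradient: i = |Δh| / L = 13.47 / 3340.7 = 0.00403.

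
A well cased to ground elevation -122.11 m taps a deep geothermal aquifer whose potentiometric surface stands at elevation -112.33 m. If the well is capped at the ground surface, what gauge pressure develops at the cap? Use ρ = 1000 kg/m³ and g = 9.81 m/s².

Head above the cap: Δh = -112.33 − (-122.11) = 9.78 m.
P = ρgΔh = 1000 × 9.81 × 9.78 = 95942 Pa ≈ 95.9 kPa.

P ≈ 95.9 kPa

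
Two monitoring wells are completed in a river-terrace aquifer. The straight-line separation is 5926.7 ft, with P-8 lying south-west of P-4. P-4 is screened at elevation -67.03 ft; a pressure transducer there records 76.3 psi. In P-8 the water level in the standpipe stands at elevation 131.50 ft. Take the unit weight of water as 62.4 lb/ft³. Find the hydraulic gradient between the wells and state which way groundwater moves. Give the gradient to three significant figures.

i ≈ 0.00379; groundwater flows toward the north-east

Pressure head at P-4: ψ = 144·P/γ = 144 × 76.3 / 62.4 = 176.08 ft.
Total head at P-4: h = z + ψ = -67.03 + 176.08 = 109.05 ft.
Total head at P-8: h = 131.50 ft (water level in the piezometer is the total head).
Head difference: h(P-4) − h(P-8) = 109.05 − 131.50 = -22.45 ft.
Hydraulic gradient: i = |Δh| / L = 22.45 / 5926.7 = 0.00379.
Flow is from higher to lower head: from P-8 toward P-4, i.e. toward the north-east.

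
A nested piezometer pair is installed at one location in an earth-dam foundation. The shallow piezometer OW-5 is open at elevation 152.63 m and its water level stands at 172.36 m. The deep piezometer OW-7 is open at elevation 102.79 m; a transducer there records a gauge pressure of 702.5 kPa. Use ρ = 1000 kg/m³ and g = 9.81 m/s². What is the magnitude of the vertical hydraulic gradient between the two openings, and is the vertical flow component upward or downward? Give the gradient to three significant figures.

|i_v| ≈ 0.0409; vertical flow is upward

Total head at OW-5: h = 172.36 m (water level in the standpipe).
Pressure head at OW-7: ψ = P/(ρg) = 702.5×1000 / (1000 × 9.81) = 71.61 m.
Total head at OW-7: h = z + ψ = 102.79 + 71.61 = 174.40 m.
Δh = h(OW-5) − h(OW-7) = 172.36 − 174.40 = -2.04 m.
Vertical separation Δz = 152.63 − 102.79 = 49.84 m.
|i_v| = |Δh| / Δz = 2.04 / 49.84 = 0.0409.
Head is higher in the deep piezometer, so vertical flow is upward (discharge condition).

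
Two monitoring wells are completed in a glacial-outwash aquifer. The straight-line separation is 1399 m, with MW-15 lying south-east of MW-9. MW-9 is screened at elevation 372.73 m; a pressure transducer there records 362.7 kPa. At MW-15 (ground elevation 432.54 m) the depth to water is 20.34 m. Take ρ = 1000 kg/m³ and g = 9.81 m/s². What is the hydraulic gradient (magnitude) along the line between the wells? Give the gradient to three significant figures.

i ≈ 0.00179

Pressure head at MW-9: ψ = P/(ρg) = 362.7×1000 / (1000 × 9.81) = 36.97 m.
Total head at MW-9: h = z + ψ = 372.73 + 36.97 = 409.70 m.
Total head at MW-15: h = 432.54 − 20.34 = 412.20 m.
Head difference: h(MW-9) − h(MW-15) = 409.70 − 412.20 = -2.50 m.
Hydraulic gradient: i = |Δh| / L = 2.50 / 1399 = 0.00179.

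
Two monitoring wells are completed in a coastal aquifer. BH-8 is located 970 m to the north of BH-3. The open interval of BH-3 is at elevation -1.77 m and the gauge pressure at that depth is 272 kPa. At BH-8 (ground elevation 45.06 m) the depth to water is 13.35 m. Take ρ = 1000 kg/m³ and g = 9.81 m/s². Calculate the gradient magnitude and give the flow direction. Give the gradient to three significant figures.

Pressure head at BH-3: ψ = P/(ρg) = 272×1000 / (1000 × 9.81) = 27.73 m.
Total head at BH-3: h = z + ψ = -1.77 + 27.73 = 25.96 m.
Total head at BH-8: h = 45.06 − 13.35 = 31.71 m.
Head difference: h(BH-3) − h(BH-8) = 25.96 − 31.71 = -5.75 m.
Hydraulic gradient: i = |Δh| / L = 5.75 / 970 = 0.00593.
Flow is from higher to lower head: from BH-8 toward BH-3, i.e. toward the south.

i ≈ 0.00593; groundwater flows toward the south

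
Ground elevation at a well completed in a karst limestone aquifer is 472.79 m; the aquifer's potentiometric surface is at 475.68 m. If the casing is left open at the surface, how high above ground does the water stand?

≈ 2.89 m above ground

Water rises to the potentiometric surface, so the rise above ground = 475.68 − 472.79 = 2.89 m.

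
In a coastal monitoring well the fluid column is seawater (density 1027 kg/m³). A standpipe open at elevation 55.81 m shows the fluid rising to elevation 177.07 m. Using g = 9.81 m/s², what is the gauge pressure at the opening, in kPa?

P ≈ 1220 kPa

Pressure head ψ = h − z = 177.07 − 55.81 = 121.26 m.
P = ρgψ = 1027 × 9.81 × 121.26 = 1221679 Pa ≈ 1220 kPa.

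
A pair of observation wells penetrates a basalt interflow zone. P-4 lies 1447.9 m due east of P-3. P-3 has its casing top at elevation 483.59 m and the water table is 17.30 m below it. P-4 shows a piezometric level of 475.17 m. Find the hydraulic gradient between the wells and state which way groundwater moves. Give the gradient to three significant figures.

Total head at P-3: h = 483.59 − 17.30 = 466.29 m.
Total head at P-4: h = 475.17 m (water level in the piezometer is the total head).
Head difference: h(P-3) − h(P-4) = 466.29 − 475.17 = -8.88 m.
Hydraulic gradient: i = |Δh| / L = 8.88 / 1447.9 = 0.00613.
Flow is from higher to lower head: from P-4 toward P-3, i.e. toward the west.

i ≈ 0.00613; groundwater flows toward the west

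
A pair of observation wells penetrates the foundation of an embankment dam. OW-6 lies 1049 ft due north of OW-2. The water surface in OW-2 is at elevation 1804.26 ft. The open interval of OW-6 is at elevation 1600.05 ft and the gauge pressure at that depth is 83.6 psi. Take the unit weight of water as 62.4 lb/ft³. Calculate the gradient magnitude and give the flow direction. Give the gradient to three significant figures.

Total head at OW-2: h = 1804.26 ft (water level in the piezometer is the total head).
Pressure head at OW-6: ψ = 144·P/γ = 144 × 83.6 / 62.4 = 192.92 ft.
Total head at OW-6: h = z + ψ = 1600.05 + 192.92 = 1792.97 ft.
Head difference: h(OW-2) − h(OW-6) = 1804.26 − 1792.97 = 11.29 ft.
Hydraulic gradient: i = |Δh| / L = 11.29 / 1049 = 0.0108.
Flow is from higher to lower head: from OW-2 toward OW-6, i.e. toward the north.

i ≈ 0.0108; groundwater flows toward the north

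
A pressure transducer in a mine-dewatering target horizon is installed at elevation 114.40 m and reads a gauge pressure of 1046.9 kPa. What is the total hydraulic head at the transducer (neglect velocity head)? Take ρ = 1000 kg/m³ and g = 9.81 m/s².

h ≈ 221.12 m

ψ = P/(ρg) = 1046.9×1000 / (1000 × 9.81) = 106.72 m.
h = z + ψ = 114.40 + 106.72 = 221.12 m.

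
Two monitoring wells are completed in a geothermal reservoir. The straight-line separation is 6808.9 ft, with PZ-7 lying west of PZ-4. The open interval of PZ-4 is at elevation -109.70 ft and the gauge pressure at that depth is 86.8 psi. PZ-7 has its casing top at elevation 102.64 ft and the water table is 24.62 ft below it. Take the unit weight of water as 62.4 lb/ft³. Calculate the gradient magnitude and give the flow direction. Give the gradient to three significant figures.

i ≈ 0.00185; groundwater flows toward the west

Pressure head at PZ-4: ψ = 144·P/γ = 144 × 86.8 / 62.4 = 200.31 ft.
Total head at PZ-4: h = z + ψ = -109.70 + 200.31 = 90.61 ft.
Total head at PZ-7: h = 102.64 − 24.62 = 78.02 ft.
Head difference: h(PZ-4) − h(PZ-7) = 90.61 − 78.02 = 12.59 ft.
Hydraulic gradient: i = |Δh| / L = 12.59 / 6808.9 = 0.00185.
Flow is from higher to lower head: from PZ-4 toward PZ-7, i.e. toward the west.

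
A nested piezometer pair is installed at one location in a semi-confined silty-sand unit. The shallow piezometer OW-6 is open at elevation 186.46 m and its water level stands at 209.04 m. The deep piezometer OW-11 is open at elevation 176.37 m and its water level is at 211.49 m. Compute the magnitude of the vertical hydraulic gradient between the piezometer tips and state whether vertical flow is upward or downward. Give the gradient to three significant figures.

|i_v| ≈ 0.243; vertical flow is upward

Total head at OW-6: h = 209.04 m (water level in the standpipe).
Total head at OW-11: h = 211.49 m.
Δh = h(OW-6) − h(OW-11) = 209.04 − 211.49 = -2.45 m.
Vertical separation Δz = 186.46 − 176.37 = 10.09 m.
|i_v| = |Δh| / Δz = 2.45 / 10.09 = 0.243.
Head is higher in the deep piezometer, so vertical flow is upward (discharge condition).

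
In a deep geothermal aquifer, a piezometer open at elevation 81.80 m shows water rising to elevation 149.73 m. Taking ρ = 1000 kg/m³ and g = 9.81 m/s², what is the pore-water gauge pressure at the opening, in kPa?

P ≈ 666 kPa

Pressure head ψ = h − z = 149.73 − 81.80 = 67.93 m.
P = ρgψ = 1000 × 9.81 × 67.93 = 666393 Pa ≈ 666 kPa.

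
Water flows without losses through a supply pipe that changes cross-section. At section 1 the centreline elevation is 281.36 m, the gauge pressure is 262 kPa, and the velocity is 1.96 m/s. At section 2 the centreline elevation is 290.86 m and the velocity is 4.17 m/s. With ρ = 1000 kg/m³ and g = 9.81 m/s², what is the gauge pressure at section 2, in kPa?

Pressure head at 1: ψ₁ = P₁/(ρg) = 262×1000 / (1000 × 9.81) = 26.71 m.
Velocity heads: v₁²/2g = 1.96²/19.62 = 0.196 m; v₂²/2g = 4.17²/19.62 = 0.886 m.
Total head H = z₁ + ψ₁ + v₁²/2g = 281.36 + 26.71 + 0.196 = 308.27 m.
ψ₂ = H − z₂ − v₂²/2g = 308.27 − 290.86 − 0.886 = 16.52 m.
P₂ = ρgψ₂ = 1000 × 9.81 × 16.52 ≈ 162 kPa.

P₂ ≈ 162 kPa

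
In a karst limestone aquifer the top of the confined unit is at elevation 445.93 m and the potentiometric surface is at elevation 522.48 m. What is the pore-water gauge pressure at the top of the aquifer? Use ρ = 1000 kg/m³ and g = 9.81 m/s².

Pressure head at the aquifer top: ψ = h − z = 522.48 − 445.93 = 76.55 m.
P = ρgψ = 1000 × 9.81 × 76.55 = 750956 Pa ≈ 751 kPa.

P ≈ 751 kPa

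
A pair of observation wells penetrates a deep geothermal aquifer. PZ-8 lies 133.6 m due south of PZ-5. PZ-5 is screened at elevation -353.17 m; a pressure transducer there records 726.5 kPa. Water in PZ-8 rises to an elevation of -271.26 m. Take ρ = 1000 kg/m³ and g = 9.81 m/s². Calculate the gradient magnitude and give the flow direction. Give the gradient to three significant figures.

Pressure head at PZ-5: ψ = P/(ρg) = 726.5×1000 / (1000 × 9.81) = 74.06 m.
Total head at PZ-5: h = z + ψ = -353.17 + 74.06 = -279.11 m.
Total head at PZ-8: h = -271.26 m (water level in the piezometer is the total head).
Head difference: h(PZ-5) − h(PZ-8) = -279.11 − (-271.26) = -7.85 m.
Hydraulic gradient: i = |Δh| / L = 7.85 / 133.6 = 0.0588.
Flow is from higher to lower head: from PZ-8 toward PZ-5, i.e. toward the north.

i ≈ 0.0588; groundwater flows toward the north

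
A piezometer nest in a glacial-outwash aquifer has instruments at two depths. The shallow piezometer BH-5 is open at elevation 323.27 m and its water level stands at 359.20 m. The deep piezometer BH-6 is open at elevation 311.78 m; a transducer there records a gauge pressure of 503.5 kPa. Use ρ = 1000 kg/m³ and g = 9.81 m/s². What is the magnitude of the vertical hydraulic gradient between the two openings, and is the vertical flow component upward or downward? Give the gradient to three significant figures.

|i_v| ≈ 0.340; vertical flow is upward

Total head at BH-5: h = 359.20 m (water level in the standpipe).
Pressure head at BH-6: ψ = P/(ρg) = 503.5×1000 / (1000 × 9.81) = 51.33 m.
Total head at BH-6: h = z + ψ = 311.78 + 51.33 = 363.11 m.
Δh = h(BH-5) − h(BH-6) = 359.20 − 363.11 = -3.91 m.
Vertical separation Δz = 323.27 − 311.78 = 11.49 m.
|i_v| = |Δh| / Δz = 3.91 / 11.49 = 0.340.
Head is higher in the deep piezometer, so vertical flow is upward (discharge condition).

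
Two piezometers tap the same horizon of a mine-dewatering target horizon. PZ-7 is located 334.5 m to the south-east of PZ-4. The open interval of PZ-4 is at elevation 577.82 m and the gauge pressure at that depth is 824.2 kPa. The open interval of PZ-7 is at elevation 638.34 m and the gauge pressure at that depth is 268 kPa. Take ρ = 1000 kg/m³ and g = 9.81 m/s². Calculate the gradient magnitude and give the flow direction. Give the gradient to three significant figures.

i ≈ 0.0114; groundwater flows toward the north-west

Pressure head at PZ-4: ψ = P/(ρg) = 824.2×1000 / (1000 × 9.81) = 84.02 m.
Total head at PZ-4: h = z + ψ = 577.82 + 84.02 = 661.84 m.
Pressure head at PZ-7: ψ = P/(ρg) = 268×1000 / (1000 × 9.81) = 27.32 m.
Total head at PZ-7: h = z + ψ = 638.34 + 27.32 = 665.66 m.
Head difference: h(PZ-4) − h(PZ-7) = 661.84 − 665.66 = -3.82 m.
Hydraulic gradient: i = |Δh| / L = 3.82 / 334.5 = 0.0114.
Flow is from higher to lower head: from PZ-7 toward PZ-4, i.e. toward the north-west.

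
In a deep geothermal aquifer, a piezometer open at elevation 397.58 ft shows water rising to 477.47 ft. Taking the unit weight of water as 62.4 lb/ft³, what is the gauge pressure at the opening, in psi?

Pressure head ψ = h − z = 477.47 − 397.58 = 79.89 ft.
P = γ·ψ / 144 = 62.4 × 79.89 / 144 = 34.6 psi.

P ≈ 34.6 psi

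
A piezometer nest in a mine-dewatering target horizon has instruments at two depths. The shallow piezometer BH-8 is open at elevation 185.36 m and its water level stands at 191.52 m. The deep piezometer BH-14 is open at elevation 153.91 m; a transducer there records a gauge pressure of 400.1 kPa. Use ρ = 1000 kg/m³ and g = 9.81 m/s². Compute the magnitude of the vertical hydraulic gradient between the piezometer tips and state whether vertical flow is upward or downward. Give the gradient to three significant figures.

|i_v| ≈ 0.101; vertical flow is upward

Total head at BH-8: h = 191.52 m (water level in the standpipe).
Pressure head at BH-14: ψ = P/(ρg) = 400.1×1000 / (1000 × 9.81) = 40.78 m.
Total head at BH-14: h = z + ψ = 153.91 + 40.78 = 194.69 m.
Δh = h(BH-8) − h(BH-14) = 191.52 − 194.69 = -3.17 m.
Vertical separation Δz = 185.36 − 153.91 = 31.45 m.
|i_v| = |Δh| / Δz = 3.17 / 31.45 = 0.101.
Head is higher in the deep piezometer, so vertical flow is upward (discharge condition).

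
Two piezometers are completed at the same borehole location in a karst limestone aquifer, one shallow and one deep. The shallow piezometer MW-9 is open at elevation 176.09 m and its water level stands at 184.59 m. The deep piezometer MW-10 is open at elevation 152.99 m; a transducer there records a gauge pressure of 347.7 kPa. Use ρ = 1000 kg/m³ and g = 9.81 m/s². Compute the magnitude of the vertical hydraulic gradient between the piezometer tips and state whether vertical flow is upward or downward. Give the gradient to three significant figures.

|i_v| ≈ 0.166; vertical flow is upward

Total head at MW-9: h = 184.59 m (water level in the standpipe).
Pressure head at MW-10: ψ = P/(ρg) = 347.7×1000 / (1000 × 9.81) = 35.44 m.
Total head at MW-10: h = z + ψ = 152.99 + 35.44 = 188.43 m.
Δh = h(MW-9) − h(MW-10) = 184.59 − 188.43 = -3.84 m.
Vertical separation Δz = 176.09 − 152.99 = 23.10 m.
|i_v| = |Δh| / Δz = 3.84 / 23.10 = 0.166.
Head is higher in the deep piezometer, so vertical flow is upward (discharge condition).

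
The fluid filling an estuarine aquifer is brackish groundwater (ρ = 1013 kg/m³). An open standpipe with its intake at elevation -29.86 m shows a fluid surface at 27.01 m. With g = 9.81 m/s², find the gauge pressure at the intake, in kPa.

P ≈ 565 kPa

Pressure head ψ = h − z = 27.01 − (-29.86) = 56.87 m.
P = ρgψ = 1013 × 9.81 × 56.87 = 565147 Pa ≈ 565 kPa.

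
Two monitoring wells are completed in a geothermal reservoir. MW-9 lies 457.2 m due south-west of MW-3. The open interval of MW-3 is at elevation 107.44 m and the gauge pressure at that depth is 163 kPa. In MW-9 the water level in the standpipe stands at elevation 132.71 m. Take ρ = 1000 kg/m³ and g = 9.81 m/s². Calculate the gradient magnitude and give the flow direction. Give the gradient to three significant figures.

i ≈ 0.0189; groundwater flows toward the north-east

Pressure head at MW-3: ψ = P/(ρg) = 163×1000 / (1000 × 9.81) = 16.62 m.
Total head at MW-3: h = z + ψ = 107.44 + 16.62 = 124.06 m.
Total head at MW-9: h = 132.71 m (water level in the piezometer is the total head).
Head difference: h(MW-3) − h(MW-9) = 124.06 − 132.71 = -8.65 m.
Hydraulic gradient: i = |Δh| / L = 8.65 / 457.2 = 0.0189.
Flow is from higher to lower head: from MW-9 toward MW-3, i.e. toward the north-east.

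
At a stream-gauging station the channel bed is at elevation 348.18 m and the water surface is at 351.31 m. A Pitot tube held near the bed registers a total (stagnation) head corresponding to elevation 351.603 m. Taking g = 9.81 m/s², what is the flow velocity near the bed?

Near the bed, under hydrostatic conditions, the piezometric head (z + ψ) equals the free-surface elevation, 351.31 m.
Velocity head = total − piezometric = 351.603 − 351.31 = 0.293 m.
v = √(2g·h_v) = √(2 × 9.81 × 0.293) = 2.40 m/s.

v ≈ 2.40 m/s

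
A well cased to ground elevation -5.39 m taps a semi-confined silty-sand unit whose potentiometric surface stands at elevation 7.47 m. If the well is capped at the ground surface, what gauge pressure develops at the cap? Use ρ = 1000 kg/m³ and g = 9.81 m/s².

Head above the cap: Δh = 7.47 − (-5.39) = 12.86 m.
P = ρgΔh = 1000 × 9.81 × 12.86 = 126157 Pa ≈ 126 kPa.

P ≈ 126 kPa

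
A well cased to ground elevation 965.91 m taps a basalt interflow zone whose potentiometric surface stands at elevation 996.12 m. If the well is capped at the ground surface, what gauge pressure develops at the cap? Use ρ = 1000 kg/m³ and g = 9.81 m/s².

Head above the cap: Δh = 996.12 − 965.91 = 30.21 m.
P = ρgΔh = 1000 × 9.81 × 30.21 = 296360 Pa ≈ 296 kPa.

P ≈ 296 kPa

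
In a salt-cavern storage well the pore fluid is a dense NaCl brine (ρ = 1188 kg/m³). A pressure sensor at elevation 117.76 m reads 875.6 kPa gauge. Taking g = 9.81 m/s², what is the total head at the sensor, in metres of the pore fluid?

ψ = P/(ρg) = 875.6×1000 / (1188 × 9.81) = 75.13 m.
h = z + ψ = 117.76 + 75.13 = 192.89 m.

h ≈ 192.89 m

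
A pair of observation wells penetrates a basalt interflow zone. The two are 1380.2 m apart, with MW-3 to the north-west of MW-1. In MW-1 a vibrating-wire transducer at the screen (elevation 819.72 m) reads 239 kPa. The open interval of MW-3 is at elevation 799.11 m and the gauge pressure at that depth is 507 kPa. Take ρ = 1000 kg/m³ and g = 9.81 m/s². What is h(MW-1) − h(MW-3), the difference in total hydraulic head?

Δh ≈ -6.71 m

Pressure head at MW-1: ψ = P/(ρg) = 239×1000 / (1000 × 9.81) = 24.36 m.
Total head at MW-1: h = z + ψ = 819.72 + 24.36 = 844.08 m.
Pressure head at MW-3: ψ = P/(ρg) = 507×1000 / (1000 × 9.81) = 51.68 m.
Total head at MW-3: h = z + ψ = 799.11 + 51.68 = 850.79 m.
Head difference: h(MW-1) − h(MW-3) = 844.08 − 850.79 = -6.71 m.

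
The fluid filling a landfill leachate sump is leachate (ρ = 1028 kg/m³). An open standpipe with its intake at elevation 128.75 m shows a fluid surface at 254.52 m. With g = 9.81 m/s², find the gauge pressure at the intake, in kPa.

P ≈ 1270 kPa

Pressure head ψ = h − z = 254.52 − 128.75 = 125.77 m.
P = ρgψ = 1028 × 9.81 × 125.77 = 1268350 Pa ≈ 1270 kPa.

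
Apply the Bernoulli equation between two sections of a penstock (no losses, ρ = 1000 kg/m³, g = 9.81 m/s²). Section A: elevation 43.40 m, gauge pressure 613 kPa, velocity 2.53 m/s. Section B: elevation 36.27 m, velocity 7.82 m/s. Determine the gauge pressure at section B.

Pressure head at A: ψ₁ = P₁/(ρg) = 613×1000 / (1000 × 9.81) = 62.49 m.
Velocity heads: v₁²/2g = 2.53²/19.62 = 0.326 m; v₂²/2g = 7.82²/19.62 = 3.117 m.
Total head H = z₁ + ψ₁ + v₁²/2g = 43.40 + 62.49 + 0.326 = 106.22 m.
ψ₂ = H − z₂ − v₂²/2g = 106.22 − 36.27 − 3.117 = 66.83 m.
P₂ = ρgψ₂ = 1000 × 9.81 × 66.83 ≈ 656 kPa.

P₂ ≈ 656 kPa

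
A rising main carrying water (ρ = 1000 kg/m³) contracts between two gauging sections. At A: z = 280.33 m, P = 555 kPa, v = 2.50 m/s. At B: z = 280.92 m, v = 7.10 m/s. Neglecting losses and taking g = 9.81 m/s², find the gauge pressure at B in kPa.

P₂ ≈ 527 kPa

Pressure head at A: ψ₁ = P₁/(ρg) = 555×1000 / (1000 × 9.81) = 56.57 m.
Velocity heads: v₁²/2g = 2.50²/19.62 = 0.319 m; v₂²/2g = 7.10²/19.62 = 2.569 m.
Total head H = z₁ + ψ₁ + v₁²/2g = 280.33 + 56.57 + 0.319 = 337.22 m.
ψ₂ = H − z₂ − v₂²/2g = 337.22 − 280.92 − 2.569 = 53.73 m.
P₂ = ρgψ₂ = 1000 × 9.81 × 53.73 ≈ 527 kPa.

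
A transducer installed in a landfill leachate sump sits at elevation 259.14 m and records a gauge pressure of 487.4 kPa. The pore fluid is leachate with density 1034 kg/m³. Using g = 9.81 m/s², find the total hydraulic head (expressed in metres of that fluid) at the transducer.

h ≈ 307.19 m

ψ = P/(ρg) = 487.4×1000 / (1034 × 9.81) = 48.05 m.
h = z + ψ = 259.14 + 48.05 = 307.19 m.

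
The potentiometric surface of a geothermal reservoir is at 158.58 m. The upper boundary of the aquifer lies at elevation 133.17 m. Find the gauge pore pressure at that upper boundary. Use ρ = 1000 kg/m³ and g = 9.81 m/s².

Pressure head at the aquifer top: ψ = h − z = 158.58 − 133.17 = 25.41 m.
P = ρgψ = 1000 × 9.81 × 25.41 = 249272 Pa ≈ 249 kPa.

P ≈ 249 kPa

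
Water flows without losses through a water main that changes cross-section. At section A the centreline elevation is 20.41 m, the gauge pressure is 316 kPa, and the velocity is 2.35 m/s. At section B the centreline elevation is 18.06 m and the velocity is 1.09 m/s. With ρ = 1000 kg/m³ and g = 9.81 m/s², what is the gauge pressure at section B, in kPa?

P₂ ≈ 341 kPa

Pressure head at A: ψ₁ = P₁/(ρg) = 316×1000 / (1000 × 9.81) = 32.21 m.
Velocity heads: v₁²/2g = 2.35²/19.62 = 0.281 m; v₂²/2g = 1.09²/19.62 = 0.061 m.
Total head H = z₁ + ψ₁ + v₁²/2g = 20.41 + 32.21 + 0.281 = 52.90 m.
ψ₂ = H − z₂ − v₂²/2g = 52.90 − 18.06 − 0.061 = 34.78 m.
P₂ = ρgψ₂ = 1000 × 9.81 × 34.78 ≈ 341 kPa.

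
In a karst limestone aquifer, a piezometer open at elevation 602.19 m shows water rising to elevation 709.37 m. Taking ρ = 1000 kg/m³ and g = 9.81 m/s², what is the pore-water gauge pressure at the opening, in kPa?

Pressure head ψ = h − z = 709.37 − 602.19 = 107.18 m.
P = ρgψ = 1000 × 9.81 × 107.18 = 1051436 Pa ≈ 1050 kPa.

P ≈ 1050 kPa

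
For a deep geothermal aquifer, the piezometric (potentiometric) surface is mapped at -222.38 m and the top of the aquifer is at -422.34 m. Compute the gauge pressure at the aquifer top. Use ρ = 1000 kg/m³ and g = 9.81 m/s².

Pressure head at the aquifer top: ψ = h − z = -222.38 − (-422.34) = 199.96 m.
P = ρgψ = 1000 × 9.81 × 199.96 = 1961608 Pa ≈ 1960 kPa.

P ≈ 1960 kPa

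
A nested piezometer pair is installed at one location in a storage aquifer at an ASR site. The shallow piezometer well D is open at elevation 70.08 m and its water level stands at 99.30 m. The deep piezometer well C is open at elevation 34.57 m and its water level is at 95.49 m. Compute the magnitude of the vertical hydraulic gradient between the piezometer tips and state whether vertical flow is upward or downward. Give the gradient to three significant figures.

Total head at well D: h = 99.30 m (water level in the standpipe).
Total head at well C: h = 95.49 m.
Δh = h(well D) − h(well C) = 99.30 − 95.49 = 3.81 m.
Vertical separation Δz = 70.08 − 34.57 = 35.51 m.
|i_v| = |Δh| / Δz = 3.81 / 35.51 = 0.107.
Head is higher in the shallow piezometer, so vertical flow is downward (recharge condition).

|i_v| ≈ 0.107; vertical flow is downward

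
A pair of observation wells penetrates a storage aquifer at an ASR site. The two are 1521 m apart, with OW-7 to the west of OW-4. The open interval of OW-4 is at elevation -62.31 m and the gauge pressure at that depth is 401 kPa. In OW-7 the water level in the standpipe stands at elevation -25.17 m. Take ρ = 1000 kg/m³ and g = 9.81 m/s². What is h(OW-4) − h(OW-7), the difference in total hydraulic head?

Δh ≈ 3.74 m

Pressure head at OW-4: ψ = P/(ρg) = 401×1000 / (1000 × 9.81) = 40.88 m.
Total head at OW-4: h = z + ψ = -62.31 + 40.88 = -21.43 m.
Total head at OW-7: h = -25.17 m (water level in the piezometer is the total head).
Head difference: h(OW-4) − h(OW-7) = -21.43 − (-25.17) = 3.74 m.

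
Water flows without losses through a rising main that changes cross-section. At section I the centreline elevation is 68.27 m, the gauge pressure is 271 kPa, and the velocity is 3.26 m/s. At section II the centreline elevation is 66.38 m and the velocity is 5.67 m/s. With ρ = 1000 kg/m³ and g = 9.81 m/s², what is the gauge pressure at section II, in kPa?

P₂ ≈ 279 kPa

Pressure head at I: ψ₁ = P₁/(ρg) = 271×1000 / (1000 × 9.81) = 27.62 m.
Velocity heads: v₁²/2g = 3.26²/19.62 = 0.542 m; v₂²/2g = 5.67²/19.62 = 1.639 m.
Total head H = z₁ + ψ₁ + v₁²/2g = 68.27 + 27.62 + 0.542 = 96.43 m.
ψ₂ = H − z₂ − v₂²/2g = 96.43 − 66.38 − 1.639 = 28.41 m.
P₂ = ρgψ₂ = 1000 × 9.81 × 28.41 ≈ 279 kPa.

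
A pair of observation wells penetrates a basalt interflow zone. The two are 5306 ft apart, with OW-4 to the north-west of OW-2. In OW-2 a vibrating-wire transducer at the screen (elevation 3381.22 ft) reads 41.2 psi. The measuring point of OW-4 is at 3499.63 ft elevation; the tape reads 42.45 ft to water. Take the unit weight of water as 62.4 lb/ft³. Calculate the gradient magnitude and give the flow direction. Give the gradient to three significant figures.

i ≈ 0.00360; groundwater flows toward the north-west

Pressure head at OW-2: ψ = 144·P/γ = 144 × 41.2 / 62.4 = 95.08 ft.
Total head at OW-2: h = z + ψ = 3381.22 + 95.08 = 3476.30 ft.
Total head at OW-4: h = 3499.63 − 42.45 = 3457.18 ft.
Head difference: h(OW-2) − h(OW-4) = 3476.30 − 3457.18 = 19.12 ft.
Hydraulic gradient: i = |Δh| / L = 19.12 / 5306 = 0.00360.
Flow is from higher to lower head: from OW-2 toward OW-4, i.e. toward the north-west.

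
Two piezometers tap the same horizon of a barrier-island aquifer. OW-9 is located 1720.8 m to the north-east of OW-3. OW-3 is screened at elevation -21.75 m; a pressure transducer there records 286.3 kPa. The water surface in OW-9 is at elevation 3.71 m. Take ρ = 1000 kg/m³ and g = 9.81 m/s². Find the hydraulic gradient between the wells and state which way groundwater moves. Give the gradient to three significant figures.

Pressure head at OW-3: ψ = P/(ρg) = 286.3×1000 / (1000 × 9.81) = 29.18 m.
Total head at OW-3: h = z + ψ = -21.75 + 29.18 = 7.43 m.
Total head at OW-9: h = 3.71 m (water level in the piezometer is the total head).
Head difference: h(OW-3) − h(OW-9) = 7.43 − 3.71 = 3.72 m.
Hydraulic gradient: i = |Δh| / L = 3.72 / 1720.8 = 0.00216.
Flow is from higher to lower head: from OW-3 toward OW-9, i.e. toward the north-east.

i ≈ 0.00216; groundwater flows toward the north-east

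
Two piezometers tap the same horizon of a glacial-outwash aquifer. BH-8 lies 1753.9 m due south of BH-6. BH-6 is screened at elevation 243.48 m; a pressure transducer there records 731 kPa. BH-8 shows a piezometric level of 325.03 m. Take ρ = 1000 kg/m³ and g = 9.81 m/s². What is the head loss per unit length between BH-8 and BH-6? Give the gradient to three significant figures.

Pressure head at BH-6: ψ = P/(ρg) = 731×1000 / (1000 × 9.81) = 74.52 m.
Total head at BH-6: h = z + ψ = 243.48 + 74.52 = 318.00 m.
Total head at BH-8: h = 325.03 m (water level in the piezometer is the total head).
Head difference: h(BH-6) − h(BH-8) = 318.00 − 325.03 = -7.03 m.
Hydraulic gradient: i = |Δh| / L = 7.03 / 1753.9 = 0.00401.

i ≈ 0.00401 m/m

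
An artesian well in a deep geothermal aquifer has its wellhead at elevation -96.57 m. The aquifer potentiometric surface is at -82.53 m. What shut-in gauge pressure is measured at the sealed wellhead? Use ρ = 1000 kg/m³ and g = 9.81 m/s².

P ≈ 138 kPa

Head above the cap: Δh = -82.53 − (-96.57) = 14.04 m.
P = ρgΔh = 1000 × 9.81 × 14.04 = 137732 Pa ≈ 138 kPa.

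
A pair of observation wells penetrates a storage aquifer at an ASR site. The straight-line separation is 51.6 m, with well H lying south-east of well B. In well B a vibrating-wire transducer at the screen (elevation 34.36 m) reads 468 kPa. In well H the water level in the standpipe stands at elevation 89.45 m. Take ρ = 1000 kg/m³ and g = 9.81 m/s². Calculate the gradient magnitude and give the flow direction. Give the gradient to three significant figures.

i ≈ 0.143; groundwater flows toward the north-west

Pressure head at well B: ψ = P/(ρg) = 468×1000 / (1000 × 9.81) = 47.71 m.
Total head at well B: h = z + ψ = 34.36 + 47.71 = 82.07 m.
Total head at well H: h = 89.45 m (water level in the piezometer is the total head).
Head difference: h(well B) − h(well H) = 82.07 − 89.45 = -7.38 m.
Hydraulic gradient: i = |Δh| / L = 7.38 / 51.6 = 0.143.
Flow is from higher to lower head: from well H toward well B, i.e. toward the north-west.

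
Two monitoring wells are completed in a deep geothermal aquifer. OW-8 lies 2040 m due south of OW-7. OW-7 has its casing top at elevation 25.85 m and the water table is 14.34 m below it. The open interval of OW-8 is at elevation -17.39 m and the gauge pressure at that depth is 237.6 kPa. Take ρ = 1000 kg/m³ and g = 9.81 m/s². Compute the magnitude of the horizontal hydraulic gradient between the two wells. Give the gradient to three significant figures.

i ≈ 0.00229

Total head at OW-7: h = 25.85 − 14.34 = 11.51 m.
Pressure head at OW-8: ψ = P/(ρg) = 237.6×1000 / (1000 × 9.81) = 24.22 m.
Total head at OW-8: h = z + ψ = -17.39 + 24.22 = 6.83 m.
Head difference: h(OW-7) − h(OW-8) = 11.51 − 6.83 = 4.68 m.
Hydraulic gradient: i = |Δh| / L = 4.68 / 2040 = 0.00229.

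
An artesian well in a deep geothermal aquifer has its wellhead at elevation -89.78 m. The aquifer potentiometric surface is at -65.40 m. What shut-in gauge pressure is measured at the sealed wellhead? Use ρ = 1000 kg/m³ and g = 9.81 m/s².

P ≈ 239 kPa

Head above the cap: Δh = -65.40 − (-89.78) = 24.38 m.
P = ρgΔh = 1000 × 9.81 × 24.38 = 239168 Pa ≈ 239 kPa.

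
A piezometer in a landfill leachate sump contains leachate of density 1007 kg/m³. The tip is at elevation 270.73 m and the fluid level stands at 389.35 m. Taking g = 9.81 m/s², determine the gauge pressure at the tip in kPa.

P ≈ 1170 kPa

Pressure head ψ = h − z = 389.35 − 270.73 = 118.62 m.
P = ρgψ = 1007 × 9.81 × 118.62 = 1171808 Pa ≈ 1170 kPa.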